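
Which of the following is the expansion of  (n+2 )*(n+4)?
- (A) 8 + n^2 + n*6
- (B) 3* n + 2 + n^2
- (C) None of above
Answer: A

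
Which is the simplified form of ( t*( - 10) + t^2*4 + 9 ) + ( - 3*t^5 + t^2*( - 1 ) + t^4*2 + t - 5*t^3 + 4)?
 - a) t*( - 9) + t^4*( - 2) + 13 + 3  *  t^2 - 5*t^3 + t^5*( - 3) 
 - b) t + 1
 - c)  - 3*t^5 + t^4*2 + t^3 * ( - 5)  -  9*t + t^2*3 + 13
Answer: c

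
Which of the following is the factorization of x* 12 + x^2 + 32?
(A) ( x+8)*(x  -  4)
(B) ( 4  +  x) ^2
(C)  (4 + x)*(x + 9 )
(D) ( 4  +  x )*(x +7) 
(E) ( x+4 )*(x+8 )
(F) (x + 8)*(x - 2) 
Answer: E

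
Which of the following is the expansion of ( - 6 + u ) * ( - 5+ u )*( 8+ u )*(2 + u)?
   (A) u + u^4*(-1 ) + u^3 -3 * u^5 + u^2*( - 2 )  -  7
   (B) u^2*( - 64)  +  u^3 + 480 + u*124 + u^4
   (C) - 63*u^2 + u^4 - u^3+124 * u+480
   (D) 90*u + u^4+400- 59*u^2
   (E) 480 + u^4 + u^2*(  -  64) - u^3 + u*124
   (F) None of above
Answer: E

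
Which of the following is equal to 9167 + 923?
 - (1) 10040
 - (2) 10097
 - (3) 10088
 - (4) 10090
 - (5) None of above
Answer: 4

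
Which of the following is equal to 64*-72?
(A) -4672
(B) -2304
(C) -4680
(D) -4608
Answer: D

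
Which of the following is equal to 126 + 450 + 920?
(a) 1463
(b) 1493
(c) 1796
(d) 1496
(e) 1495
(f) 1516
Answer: d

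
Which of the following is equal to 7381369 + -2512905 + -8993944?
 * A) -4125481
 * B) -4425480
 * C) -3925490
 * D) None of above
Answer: D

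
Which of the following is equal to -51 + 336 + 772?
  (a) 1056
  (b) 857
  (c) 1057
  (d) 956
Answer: c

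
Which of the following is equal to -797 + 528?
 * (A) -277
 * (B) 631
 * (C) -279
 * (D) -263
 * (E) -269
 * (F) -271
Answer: E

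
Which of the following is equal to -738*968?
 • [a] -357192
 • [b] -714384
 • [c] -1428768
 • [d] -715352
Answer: b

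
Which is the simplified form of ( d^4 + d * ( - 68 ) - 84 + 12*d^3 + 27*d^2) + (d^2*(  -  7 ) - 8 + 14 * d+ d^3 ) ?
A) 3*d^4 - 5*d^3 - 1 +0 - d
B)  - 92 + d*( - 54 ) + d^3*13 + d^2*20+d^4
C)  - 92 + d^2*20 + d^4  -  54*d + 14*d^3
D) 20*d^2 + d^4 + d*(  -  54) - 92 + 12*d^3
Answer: B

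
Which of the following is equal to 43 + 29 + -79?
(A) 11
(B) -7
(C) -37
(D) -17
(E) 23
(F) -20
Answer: B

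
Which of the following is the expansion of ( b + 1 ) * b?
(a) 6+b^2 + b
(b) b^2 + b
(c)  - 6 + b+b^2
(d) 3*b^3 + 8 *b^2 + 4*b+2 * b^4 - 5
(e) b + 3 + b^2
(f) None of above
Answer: b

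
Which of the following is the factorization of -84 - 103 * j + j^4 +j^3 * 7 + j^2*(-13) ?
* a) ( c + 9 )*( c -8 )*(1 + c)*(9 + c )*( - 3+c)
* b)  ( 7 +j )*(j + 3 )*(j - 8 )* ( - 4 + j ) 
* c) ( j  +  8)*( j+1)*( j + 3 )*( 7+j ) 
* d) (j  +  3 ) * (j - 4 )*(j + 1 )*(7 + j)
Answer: d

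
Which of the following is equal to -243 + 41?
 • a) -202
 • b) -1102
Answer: a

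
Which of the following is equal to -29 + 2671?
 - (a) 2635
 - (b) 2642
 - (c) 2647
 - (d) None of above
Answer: b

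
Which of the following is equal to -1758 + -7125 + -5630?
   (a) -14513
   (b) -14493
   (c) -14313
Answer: a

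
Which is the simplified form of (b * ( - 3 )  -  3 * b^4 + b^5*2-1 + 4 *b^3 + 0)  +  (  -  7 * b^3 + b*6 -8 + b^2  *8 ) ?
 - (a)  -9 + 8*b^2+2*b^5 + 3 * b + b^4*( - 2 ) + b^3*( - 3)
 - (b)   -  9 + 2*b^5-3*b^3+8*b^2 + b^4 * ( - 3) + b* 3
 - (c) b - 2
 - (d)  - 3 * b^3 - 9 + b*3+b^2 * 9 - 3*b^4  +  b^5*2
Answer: b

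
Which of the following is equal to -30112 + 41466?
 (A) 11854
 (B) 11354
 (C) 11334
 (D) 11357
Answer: B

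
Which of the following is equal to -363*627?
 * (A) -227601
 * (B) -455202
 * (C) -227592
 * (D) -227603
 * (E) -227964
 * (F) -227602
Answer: A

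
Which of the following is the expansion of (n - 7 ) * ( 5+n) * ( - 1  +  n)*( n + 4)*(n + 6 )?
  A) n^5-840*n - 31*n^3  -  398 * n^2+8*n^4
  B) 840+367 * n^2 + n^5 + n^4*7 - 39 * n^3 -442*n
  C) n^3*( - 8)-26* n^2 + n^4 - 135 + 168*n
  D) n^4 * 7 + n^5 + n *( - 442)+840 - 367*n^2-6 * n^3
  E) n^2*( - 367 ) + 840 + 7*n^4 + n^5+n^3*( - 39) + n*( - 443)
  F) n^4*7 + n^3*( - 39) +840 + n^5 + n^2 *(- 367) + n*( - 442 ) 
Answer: F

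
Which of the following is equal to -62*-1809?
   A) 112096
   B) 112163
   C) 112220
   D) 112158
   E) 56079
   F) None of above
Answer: D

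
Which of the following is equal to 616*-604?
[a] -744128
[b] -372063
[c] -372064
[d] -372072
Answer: c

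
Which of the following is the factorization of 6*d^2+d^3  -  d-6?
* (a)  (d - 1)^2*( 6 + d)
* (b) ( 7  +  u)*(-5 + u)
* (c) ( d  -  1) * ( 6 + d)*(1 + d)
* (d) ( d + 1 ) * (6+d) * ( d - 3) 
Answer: c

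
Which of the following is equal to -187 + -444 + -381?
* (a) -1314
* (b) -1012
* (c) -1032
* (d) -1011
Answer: b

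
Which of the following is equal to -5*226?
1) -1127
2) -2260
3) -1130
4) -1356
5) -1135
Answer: 3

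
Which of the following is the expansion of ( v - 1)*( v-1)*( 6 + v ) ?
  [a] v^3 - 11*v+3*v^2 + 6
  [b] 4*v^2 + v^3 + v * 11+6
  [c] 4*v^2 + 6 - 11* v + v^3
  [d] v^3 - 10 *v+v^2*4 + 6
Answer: c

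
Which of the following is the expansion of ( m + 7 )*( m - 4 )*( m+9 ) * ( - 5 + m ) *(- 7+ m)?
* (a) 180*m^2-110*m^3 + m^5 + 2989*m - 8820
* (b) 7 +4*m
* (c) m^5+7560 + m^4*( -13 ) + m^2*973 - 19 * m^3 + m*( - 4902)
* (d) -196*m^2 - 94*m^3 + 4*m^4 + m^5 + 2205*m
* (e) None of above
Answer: a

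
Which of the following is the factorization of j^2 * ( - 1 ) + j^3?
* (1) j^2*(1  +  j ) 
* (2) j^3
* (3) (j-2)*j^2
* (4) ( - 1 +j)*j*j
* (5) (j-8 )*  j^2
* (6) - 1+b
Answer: 4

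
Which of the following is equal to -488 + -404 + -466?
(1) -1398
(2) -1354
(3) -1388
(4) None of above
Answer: 4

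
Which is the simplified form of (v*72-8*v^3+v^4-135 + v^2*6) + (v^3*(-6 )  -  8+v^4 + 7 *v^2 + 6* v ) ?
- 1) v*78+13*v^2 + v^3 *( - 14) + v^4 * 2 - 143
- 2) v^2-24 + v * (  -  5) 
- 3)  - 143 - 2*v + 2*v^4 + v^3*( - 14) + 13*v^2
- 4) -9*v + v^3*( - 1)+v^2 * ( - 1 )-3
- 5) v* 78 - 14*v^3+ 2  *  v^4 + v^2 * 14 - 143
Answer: 1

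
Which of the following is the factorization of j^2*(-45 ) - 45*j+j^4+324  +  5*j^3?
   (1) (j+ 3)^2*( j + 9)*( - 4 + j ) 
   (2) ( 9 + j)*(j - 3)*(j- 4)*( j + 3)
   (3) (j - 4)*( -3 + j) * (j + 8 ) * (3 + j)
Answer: 2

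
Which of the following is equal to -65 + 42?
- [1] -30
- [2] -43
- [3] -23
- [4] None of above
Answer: 3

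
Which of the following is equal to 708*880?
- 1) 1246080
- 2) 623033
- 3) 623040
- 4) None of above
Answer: 3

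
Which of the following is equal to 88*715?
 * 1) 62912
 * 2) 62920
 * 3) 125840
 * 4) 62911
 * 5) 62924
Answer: 2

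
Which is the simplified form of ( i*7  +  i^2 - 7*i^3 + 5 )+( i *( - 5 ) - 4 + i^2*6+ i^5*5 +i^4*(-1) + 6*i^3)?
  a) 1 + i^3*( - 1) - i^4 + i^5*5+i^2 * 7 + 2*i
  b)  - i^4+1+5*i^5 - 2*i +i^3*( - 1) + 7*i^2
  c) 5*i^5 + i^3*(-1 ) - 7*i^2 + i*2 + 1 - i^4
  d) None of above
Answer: a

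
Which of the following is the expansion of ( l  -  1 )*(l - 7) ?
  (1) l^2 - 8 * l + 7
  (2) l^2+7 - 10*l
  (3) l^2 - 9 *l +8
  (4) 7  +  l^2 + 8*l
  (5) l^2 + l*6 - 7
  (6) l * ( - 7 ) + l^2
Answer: 1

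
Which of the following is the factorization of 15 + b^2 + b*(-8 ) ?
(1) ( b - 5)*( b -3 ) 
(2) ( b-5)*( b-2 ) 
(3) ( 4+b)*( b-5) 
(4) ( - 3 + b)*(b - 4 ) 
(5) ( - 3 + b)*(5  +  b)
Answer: 1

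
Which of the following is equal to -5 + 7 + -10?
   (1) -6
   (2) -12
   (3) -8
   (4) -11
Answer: 3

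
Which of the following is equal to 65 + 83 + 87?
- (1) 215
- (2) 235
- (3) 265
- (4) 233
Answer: 2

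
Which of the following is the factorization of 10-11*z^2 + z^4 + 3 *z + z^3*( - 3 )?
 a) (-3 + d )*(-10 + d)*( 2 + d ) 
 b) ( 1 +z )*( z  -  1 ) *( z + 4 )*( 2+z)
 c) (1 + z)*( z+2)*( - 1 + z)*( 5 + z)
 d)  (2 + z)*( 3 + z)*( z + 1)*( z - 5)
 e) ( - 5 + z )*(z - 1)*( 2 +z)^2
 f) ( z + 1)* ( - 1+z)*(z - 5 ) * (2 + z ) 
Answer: f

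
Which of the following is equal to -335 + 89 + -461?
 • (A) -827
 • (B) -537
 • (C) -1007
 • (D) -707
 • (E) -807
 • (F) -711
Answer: D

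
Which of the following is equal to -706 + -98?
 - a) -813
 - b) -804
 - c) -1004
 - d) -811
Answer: b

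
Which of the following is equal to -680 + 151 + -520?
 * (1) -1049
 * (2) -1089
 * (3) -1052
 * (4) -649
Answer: 1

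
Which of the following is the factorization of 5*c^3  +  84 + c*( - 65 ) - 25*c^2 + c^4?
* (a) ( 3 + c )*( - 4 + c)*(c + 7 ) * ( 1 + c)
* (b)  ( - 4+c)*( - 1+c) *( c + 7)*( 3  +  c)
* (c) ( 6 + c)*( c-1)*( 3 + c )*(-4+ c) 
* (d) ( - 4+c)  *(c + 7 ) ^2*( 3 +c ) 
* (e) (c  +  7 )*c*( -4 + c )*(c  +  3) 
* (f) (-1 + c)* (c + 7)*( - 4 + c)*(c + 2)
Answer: b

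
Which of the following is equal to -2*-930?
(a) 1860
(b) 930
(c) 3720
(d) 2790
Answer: a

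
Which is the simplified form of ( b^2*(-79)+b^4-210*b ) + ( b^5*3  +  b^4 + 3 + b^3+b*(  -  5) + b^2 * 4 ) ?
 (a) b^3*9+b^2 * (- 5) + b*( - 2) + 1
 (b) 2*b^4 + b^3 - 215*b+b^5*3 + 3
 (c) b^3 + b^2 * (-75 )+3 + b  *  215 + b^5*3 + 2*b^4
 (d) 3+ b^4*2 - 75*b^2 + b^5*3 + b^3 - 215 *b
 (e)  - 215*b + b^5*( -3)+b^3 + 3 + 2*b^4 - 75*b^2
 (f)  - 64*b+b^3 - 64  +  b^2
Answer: d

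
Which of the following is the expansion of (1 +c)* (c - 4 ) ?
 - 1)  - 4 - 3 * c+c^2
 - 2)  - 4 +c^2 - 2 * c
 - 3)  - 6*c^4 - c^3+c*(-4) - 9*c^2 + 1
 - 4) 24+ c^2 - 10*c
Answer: 1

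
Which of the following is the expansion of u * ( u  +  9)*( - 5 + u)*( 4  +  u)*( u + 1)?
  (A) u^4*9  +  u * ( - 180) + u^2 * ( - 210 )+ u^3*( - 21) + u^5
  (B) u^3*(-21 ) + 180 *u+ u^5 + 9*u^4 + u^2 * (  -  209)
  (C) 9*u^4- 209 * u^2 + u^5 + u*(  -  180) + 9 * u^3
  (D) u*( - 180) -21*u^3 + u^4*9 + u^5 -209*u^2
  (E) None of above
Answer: D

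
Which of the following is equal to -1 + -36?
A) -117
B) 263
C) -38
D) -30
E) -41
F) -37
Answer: F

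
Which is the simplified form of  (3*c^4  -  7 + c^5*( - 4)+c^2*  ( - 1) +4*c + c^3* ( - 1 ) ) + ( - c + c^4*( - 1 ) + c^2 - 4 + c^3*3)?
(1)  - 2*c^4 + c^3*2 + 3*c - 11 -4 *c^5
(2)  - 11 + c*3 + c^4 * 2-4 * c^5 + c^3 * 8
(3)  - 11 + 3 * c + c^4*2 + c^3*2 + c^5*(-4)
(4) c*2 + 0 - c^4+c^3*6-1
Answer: 3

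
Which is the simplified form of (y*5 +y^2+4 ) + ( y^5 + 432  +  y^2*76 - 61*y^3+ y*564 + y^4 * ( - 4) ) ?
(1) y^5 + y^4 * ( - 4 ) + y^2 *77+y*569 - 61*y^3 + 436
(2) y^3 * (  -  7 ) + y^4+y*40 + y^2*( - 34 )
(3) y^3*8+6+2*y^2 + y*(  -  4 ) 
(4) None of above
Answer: 1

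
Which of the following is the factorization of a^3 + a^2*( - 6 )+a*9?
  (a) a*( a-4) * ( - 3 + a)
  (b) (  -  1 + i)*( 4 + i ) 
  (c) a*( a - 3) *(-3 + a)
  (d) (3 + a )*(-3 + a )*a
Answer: c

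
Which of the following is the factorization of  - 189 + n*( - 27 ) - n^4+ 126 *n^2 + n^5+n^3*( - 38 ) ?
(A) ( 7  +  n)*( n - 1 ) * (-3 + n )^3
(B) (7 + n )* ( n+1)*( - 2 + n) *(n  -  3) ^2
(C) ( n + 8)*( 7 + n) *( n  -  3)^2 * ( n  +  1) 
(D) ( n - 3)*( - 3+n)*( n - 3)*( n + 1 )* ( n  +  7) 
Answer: D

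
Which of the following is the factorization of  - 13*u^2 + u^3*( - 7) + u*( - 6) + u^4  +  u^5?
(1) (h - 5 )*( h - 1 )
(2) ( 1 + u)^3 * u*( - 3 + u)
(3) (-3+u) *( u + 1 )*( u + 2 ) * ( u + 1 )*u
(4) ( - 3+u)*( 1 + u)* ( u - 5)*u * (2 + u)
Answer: 3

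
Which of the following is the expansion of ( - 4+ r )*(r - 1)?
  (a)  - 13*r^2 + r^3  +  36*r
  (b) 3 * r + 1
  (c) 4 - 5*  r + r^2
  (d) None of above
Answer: c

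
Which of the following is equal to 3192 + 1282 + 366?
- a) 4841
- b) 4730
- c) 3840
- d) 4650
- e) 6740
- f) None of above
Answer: f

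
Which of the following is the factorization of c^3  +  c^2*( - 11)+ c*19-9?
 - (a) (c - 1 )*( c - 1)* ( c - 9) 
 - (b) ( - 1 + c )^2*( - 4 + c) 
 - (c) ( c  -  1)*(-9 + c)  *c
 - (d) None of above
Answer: a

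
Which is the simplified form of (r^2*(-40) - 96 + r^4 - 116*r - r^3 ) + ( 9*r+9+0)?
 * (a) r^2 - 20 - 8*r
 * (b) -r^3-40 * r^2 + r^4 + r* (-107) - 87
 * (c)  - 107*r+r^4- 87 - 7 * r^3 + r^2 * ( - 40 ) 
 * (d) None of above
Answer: b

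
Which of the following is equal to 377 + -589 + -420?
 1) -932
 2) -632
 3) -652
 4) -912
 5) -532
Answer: 2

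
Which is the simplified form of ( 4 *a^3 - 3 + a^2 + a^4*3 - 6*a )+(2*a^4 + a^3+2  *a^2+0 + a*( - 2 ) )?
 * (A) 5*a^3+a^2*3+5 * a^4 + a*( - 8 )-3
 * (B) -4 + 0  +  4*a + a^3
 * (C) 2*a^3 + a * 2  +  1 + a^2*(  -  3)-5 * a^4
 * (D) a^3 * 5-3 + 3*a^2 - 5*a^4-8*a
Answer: A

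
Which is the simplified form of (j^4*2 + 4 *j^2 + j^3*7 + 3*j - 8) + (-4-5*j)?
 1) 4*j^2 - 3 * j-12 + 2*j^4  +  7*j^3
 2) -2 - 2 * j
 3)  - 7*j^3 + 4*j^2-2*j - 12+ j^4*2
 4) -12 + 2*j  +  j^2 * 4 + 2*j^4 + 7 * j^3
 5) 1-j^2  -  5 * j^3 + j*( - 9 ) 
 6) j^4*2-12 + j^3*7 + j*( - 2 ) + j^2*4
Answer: 6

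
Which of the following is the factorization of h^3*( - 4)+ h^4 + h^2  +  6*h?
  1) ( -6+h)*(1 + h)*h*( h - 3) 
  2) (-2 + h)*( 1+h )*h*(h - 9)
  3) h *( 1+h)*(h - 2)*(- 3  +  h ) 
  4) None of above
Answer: 3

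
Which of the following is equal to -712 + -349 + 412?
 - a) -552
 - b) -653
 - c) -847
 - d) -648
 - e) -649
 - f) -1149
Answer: e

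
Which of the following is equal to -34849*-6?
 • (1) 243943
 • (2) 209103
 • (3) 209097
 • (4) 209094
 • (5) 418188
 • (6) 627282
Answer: 4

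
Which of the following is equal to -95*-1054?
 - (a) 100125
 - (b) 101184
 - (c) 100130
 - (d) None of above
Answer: c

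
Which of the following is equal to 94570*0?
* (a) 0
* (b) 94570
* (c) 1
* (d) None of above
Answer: a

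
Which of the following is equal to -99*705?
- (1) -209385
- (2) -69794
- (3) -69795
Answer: 3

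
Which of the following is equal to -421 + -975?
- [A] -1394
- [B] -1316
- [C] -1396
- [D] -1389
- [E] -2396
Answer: C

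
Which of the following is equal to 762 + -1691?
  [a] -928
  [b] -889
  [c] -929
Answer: c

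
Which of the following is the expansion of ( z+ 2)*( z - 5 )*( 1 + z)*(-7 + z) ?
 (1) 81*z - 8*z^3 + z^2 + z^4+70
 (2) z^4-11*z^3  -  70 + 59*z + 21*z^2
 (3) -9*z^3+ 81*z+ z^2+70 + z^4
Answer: 3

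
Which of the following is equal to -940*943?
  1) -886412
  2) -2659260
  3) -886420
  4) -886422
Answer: 3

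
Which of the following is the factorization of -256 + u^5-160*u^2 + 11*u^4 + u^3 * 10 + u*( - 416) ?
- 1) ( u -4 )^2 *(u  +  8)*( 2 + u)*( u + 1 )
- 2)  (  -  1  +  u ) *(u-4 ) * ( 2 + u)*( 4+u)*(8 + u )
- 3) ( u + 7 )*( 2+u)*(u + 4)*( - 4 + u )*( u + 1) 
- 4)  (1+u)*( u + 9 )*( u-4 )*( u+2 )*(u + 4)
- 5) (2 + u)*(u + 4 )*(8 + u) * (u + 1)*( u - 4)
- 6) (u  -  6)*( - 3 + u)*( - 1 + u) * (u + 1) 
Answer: 5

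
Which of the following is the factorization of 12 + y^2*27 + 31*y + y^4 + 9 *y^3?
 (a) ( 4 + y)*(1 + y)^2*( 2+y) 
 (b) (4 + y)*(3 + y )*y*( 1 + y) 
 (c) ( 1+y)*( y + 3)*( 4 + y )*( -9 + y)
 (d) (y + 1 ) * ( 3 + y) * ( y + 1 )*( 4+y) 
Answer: d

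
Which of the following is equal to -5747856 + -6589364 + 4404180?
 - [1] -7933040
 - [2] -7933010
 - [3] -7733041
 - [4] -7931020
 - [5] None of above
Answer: 1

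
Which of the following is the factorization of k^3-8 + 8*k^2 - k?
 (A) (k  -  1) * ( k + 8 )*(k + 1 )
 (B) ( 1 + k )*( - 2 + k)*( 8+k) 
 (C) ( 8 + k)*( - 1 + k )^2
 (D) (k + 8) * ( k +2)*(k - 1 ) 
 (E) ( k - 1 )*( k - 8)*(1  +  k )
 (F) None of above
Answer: A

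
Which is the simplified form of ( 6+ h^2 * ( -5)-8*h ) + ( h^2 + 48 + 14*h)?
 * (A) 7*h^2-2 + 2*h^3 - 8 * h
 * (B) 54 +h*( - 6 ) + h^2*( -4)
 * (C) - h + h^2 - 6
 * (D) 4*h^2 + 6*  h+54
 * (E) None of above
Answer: E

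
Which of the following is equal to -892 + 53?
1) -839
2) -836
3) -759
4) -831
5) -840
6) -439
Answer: 1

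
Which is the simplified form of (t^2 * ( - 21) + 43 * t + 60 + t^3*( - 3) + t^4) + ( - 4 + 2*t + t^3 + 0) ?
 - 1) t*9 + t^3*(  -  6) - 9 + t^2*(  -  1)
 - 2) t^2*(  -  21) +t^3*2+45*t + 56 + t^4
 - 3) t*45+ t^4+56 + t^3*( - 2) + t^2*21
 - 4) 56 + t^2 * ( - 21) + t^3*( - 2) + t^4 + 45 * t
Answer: 4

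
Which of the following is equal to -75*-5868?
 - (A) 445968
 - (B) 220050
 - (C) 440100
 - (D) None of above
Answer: C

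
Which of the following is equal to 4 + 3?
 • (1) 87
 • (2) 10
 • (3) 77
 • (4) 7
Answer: 4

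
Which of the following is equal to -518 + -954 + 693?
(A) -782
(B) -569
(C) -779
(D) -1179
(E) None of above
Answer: C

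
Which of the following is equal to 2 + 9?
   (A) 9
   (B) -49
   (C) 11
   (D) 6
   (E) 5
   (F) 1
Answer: C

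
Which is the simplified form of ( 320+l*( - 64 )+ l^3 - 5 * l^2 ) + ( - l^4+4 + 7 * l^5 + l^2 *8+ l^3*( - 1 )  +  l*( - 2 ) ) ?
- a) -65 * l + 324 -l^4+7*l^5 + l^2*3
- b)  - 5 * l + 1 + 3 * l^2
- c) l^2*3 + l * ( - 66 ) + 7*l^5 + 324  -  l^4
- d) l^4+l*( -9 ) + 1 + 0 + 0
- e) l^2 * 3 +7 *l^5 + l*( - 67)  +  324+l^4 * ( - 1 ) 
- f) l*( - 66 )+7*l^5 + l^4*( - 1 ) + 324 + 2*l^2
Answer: c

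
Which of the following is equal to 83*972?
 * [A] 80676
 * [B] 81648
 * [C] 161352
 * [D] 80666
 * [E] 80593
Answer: A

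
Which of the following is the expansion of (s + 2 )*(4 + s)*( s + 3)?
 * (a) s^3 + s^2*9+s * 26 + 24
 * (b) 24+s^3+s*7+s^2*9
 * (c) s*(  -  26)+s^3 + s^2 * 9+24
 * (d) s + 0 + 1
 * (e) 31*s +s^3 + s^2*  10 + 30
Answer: a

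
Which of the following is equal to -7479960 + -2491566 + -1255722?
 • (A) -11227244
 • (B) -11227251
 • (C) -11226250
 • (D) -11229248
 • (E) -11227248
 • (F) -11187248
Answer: E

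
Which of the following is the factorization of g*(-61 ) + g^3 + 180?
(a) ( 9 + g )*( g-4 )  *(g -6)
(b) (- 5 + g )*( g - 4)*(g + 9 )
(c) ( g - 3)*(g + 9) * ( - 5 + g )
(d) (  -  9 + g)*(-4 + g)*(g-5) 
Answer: b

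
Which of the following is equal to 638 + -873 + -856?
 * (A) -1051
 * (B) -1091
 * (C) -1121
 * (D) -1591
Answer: B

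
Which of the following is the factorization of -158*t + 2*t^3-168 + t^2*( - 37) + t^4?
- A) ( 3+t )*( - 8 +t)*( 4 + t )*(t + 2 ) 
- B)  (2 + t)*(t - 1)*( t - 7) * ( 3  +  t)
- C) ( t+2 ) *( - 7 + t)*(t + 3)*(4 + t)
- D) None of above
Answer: C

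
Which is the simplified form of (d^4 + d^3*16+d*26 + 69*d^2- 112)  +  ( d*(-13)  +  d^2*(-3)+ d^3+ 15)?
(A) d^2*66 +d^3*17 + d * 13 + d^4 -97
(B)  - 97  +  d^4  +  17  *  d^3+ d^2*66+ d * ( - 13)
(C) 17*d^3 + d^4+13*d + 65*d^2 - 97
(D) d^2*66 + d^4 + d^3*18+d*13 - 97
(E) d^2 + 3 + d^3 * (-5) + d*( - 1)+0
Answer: A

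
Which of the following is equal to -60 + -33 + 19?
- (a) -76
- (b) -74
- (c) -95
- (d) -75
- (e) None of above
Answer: b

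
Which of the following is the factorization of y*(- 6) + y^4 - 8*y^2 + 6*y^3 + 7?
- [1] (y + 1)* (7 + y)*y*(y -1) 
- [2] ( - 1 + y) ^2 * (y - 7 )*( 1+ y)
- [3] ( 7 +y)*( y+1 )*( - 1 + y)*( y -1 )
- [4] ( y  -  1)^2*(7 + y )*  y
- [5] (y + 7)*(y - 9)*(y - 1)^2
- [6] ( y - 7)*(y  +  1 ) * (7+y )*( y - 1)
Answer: 3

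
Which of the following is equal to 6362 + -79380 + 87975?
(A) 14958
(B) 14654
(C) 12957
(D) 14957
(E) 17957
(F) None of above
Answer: D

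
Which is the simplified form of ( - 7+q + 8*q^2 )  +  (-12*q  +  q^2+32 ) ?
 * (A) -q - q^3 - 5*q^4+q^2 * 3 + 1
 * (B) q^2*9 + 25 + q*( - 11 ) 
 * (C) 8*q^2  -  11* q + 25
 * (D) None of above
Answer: B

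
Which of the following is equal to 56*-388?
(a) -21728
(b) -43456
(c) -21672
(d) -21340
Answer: a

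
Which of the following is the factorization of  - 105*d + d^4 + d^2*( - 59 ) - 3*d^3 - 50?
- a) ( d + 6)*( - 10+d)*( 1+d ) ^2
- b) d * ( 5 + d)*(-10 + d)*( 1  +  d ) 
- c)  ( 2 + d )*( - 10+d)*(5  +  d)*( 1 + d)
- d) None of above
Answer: d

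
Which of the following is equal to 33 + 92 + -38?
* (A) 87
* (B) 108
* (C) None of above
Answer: A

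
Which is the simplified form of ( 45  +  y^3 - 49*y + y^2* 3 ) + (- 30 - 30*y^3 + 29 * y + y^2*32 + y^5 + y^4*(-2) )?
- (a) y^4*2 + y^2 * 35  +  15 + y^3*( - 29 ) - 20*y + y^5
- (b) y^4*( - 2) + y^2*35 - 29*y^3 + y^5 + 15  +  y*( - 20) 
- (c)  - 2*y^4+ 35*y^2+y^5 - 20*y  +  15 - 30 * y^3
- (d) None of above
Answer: b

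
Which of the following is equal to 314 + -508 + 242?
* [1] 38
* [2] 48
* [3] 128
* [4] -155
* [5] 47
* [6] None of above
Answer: 2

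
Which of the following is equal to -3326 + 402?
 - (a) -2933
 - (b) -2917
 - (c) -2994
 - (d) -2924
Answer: d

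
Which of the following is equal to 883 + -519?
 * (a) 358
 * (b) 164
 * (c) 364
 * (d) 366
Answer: c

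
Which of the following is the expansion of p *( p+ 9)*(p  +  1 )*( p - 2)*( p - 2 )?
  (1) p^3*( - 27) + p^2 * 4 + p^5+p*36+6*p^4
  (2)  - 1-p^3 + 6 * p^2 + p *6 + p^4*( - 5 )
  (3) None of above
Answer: 1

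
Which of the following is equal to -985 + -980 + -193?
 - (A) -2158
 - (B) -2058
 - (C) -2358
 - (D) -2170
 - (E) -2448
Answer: A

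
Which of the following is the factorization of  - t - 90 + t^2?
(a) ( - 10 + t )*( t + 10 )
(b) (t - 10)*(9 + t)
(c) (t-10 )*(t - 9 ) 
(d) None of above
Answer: b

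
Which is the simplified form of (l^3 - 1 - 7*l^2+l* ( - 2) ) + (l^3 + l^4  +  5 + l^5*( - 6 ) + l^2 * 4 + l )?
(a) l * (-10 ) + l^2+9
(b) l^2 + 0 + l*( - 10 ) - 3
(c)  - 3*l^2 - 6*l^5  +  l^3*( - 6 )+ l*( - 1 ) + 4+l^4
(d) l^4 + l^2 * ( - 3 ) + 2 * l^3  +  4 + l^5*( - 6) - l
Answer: d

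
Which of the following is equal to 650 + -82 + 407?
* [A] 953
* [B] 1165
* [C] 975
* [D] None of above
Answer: C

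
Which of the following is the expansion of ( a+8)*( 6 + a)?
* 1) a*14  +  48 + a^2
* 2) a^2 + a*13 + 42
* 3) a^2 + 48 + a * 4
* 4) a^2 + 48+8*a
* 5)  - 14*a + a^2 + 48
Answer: 1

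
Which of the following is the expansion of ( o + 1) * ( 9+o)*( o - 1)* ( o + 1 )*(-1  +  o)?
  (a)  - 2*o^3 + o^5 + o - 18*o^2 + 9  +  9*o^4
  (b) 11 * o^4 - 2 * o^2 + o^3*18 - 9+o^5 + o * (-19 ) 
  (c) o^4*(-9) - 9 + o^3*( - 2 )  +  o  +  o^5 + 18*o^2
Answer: a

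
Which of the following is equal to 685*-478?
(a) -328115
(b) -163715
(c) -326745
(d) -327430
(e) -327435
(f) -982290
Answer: d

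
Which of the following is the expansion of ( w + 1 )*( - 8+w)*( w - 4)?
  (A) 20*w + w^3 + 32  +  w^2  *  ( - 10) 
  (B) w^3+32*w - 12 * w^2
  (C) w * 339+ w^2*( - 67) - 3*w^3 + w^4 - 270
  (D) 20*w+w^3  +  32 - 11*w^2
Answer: D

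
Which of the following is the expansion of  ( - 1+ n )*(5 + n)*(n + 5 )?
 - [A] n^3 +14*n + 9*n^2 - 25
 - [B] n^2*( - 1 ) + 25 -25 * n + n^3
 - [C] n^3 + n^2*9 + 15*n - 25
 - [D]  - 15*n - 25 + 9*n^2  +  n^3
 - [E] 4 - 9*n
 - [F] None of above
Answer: C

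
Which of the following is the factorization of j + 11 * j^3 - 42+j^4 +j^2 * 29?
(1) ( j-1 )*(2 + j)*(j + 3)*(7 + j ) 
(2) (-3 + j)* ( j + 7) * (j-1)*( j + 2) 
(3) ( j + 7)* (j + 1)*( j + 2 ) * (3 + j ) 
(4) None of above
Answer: 1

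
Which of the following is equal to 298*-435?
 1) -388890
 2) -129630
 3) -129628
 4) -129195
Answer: 2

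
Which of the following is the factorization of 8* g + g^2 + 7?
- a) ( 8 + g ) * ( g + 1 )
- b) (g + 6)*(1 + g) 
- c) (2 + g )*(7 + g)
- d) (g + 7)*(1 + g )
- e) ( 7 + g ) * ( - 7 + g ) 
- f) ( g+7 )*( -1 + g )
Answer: d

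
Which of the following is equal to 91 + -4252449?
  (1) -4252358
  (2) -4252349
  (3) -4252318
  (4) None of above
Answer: 1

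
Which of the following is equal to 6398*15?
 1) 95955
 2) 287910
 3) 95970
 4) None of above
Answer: 3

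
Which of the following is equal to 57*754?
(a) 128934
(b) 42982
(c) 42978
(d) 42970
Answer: c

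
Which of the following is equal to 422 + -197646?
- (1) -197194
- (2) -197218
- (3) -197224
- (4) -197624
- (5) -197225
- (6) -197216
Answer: 3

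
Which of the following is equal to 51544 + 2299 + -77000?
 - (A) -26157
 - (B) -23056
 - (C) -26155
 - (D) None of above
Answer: D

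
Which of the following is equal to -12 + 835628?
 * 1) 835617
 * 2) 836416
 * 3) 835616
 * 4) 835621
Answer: 3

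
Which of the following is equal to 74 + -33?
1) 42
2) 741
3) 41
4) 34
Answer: 3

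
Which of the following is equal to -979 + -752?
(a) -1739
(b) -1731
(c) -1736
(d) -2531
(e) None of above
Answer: b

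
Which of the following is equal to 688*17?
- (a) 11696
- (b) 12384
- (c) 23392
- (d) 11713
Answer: a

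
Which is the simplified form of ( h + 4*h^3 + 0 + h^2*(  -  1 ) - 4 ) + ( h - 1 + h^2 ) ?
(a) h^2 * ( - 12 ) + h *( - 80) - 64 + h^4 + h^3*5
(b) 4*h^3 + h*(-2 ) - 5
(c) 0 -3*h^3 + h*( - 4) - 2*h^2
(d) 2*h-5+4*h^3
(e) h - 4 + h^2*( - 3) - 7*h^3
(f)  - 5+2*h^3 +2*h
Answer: d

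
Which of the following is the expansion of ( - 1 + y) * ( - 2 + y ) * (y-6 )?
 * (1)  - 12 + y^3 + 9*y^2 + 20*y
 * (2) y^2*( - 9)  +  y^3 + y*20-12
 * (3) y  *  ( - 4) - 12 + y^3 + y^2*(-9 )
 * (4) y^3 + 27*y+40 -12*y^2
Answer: 2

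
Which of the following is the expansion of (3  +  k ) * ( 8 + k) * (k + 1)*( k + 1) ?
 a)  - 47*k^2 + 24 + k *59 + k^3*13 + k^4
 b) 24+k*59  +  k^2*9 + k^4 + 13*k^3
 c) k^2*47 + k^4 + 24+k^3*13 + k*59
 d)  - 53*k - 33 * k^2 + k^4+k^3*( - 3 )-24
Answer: c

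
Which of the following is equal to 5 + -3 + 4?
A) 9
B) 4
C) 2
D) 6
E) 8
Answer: D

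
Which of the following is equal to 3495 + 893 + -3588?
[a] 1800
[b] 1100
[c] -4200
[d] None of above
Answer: d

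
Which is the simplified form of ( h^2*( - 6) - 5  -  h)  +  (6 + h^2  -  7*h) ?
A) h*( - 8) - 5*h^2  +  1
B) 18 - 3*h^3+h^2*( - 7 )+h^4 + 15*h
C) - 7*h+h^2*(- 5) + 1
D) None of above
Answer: A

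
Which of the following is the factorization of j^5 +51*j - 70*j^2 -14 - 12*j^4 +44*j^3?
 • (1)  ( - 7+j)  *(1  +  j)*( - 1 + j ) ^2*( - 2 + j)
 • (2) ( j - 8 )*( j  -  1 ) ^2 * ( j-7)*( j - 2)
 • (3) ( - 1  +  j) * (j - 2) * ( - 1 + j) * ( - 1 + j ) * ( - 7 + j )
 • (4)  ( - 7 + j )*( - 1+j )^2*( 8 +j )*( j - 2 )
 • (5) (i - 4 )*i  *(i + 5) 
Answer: 3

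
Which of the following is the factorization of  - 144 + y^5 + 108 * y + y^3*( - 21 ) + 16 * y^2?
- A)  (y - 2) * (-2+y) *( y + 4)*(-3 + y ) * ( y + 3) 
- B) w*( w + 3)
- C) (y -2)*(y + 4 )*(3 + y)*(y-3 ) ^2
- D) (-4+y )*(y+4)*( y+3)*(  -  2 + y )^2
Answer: A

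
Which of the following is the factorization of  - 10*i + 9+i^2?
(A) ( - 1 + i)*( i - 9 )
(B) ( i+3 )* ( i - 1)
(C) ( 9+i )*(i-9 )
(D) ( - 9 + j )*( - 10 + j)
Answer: A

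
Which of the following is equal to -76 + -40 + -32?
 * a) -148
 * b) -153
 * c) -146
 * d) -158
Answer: a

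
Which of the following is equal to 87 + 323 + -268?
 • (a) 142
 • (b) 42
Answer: a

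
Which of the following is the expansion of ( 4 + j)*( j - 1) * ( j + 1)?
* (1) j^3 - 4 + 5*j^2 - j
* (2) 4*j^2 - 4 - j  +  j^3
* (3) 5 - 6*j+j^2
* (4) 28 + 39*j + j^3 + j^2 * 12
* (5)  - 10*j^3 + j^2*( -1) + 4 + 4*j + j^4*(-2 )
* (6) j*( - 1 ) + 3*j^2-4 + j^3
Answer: 2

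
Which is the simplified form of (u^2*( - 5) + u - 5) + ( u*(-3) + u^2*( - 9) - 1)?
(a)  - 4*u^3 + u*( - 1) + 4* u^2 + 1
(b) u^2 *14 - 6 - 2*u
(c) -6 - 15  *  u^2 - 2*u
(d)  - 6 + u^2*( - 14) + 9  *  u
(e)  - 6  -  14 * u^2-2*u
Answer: e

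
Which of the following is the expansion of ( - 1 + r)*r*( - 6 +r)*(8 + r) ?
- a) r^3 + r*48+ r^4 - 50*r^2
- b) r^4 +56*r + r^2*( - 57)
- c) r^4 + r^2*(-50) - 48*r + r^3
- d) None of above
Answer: a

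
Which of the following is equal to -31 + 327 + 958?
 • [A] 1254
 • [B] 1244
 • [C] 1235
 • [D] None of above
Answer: A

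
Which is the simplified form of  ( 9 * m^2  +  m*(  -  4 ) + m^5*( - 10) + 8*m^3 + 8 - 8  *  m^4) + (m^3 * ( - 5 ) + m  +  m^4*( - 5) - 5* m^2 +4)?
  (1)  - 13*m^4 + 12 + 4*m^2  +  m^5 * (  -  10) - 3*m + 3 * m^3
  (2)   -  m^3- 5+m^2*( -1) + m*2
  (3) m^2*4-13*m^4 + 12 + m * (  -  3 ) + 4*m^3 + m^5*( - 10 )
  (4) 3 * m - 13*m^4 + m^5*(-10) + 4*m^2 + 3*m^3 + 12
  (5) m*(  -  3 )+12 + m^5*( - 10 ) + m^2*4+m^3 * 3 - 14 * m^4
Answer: 1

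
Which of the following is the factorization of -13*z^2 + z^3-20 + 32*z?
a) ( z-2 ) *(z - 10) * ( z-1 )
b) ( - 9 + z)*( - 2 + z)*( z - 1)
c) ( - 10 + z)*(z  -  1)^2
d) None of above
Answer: a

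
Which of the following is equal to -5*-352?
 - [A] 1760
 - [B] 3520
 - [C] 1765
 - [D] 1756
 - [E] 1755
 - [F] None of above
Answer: A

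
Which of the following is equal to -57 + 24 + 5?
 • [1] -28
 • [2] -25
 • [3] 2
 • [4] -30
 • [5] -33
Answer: 1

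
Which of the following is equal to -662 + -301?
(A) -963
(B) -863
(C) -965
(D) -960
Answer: A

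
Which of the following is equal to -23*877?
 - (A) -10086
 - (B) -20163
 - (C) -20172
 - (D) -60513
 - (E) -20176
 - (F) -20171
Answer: F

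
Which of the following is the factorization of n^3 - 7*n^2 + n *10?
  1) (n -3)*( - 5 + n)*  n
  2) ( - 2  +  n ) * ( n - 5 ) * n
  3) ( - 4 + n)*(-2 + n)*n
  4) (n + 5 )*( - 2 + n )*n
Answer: 2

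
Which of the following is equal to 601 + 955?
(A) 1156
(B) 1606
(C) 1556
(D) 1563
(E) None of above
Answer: C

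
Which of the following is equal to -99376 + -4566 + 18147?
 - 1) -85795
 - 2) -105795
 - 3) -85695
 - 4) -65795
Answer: 1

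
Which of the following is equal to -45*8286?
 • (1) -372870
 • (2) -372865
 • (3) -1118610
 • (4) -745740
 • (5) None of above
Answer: 1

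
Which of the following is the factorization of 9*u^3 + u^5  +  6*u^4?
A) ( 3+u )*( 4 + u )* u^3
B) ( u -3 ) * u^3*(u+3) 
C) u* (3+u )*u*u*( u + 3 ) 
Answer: C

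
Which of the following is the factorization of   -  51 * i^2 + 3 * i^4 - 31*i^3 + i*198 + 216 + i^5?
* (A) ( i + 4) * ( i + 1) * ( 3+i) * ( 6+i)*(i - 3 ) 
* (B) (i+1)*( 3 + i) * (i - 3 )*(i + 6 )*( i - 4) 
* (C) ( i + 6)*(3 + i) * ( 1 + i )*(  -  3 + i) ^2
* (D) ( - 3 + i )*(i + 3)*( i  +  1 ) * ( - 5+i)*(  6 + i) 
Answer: B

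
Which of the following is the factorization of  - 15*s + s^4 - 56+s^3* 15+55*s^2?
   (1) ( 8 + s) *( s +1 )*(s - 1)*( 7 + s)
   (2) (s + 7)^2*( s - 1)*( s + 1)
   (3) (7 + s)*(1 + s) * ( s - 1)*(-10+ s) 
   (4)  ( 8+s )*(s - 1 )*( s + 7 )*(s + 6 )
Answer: 1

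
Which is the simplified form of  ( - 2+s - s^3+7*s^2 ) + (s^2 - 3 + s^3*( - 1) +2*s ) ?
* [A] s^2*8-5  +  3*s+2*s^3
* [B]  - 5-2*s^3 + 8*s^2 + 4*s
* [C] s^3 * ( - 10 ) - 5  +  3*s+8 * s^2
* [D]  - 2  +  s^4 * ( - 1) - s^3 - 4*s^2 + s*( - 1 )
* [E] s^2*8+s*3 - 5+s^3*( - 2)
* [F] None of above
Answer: E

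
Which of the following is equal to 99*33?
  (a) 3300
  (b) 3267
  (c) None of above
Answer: b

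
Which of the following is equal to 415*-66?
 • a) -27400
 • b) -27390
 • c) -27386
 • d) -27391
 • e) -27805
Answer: b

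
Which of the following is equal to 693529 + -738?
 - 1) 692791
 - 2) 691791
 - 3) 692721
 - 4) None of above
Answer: 1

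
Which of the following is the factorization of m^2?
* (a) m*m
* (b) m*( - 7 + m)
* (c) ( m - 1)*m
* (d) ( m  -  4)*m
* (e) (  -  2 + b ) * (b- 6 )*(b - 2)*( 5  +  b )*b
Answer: a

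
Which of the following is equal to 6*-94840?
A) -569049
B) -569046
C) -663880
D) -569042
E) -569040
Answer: E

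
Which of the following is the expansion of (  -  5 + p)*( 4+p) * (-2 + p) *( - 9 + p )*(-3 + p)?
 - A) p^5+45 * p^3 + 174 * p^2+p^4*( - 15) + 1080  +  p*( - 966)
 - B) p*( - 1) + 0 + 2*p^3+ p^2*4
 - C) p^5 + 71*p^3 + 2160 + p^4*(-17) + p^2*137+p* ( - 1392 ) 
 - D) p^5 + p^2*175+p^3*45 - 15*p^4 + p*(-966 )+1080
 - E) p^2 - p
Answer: D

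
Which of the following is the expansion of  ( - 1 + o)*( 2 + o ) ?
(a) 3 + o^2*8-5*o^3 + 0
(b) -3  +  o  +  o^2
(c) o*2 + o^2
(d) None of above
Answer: d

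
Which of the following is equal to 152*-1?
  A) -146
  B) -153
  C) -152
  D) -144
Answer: C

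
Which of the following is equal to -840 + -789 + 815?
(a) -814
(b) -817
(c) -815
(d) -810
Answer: a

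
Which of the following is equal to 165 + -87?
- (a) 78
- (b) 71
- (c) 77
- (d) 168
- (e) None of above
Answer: a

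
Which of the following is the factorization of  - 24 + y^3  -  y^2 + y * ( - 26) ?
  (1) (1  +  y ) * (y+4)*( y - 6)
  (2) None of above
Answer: 1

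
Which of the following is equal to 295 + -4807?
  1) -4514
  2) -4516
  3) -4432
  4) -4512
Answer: 4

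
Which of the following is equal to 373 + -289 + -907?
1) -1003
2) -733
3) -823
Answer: 3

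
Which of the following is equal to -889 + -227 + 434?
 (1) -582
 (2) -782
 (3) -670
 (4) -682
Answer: 4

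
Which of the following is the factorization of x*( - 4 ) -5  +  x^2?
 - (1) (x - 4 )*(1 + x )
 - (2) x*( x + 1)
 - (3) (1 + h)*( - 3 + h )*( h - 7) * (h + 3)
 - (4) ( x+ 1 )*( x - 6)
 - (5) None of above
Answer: 5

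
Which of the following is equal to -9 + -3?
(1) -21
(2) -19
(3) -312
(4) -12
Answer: 4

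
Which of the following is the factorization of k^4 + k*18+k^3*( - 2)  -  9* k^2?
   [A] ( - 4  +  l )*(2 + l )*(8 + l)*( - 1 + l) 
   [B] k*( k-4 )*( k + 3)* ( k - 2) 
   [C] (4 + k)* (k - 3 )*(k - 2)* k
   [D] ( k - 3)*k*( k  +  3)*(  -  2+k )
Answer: D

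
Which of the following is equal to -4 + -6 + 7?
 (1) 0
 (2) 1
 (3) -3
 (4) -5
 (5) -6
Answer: 3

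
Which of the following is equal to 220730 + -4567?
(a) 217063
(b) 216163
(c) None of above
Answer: b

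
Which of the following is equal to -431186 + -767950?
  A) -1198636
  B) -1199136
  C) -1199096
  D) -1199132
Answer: B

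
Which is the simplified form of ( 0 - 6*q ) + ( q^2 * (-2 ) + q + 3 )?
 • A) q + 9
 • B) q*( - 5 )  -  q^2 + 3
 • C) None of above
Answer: C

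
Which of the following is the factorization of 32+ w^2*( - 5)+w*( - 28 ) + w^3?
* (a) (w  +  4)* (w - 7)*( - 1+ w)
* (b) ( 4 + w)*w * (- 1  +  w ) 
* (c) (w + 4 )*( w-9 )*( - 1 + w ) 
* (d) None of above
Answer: d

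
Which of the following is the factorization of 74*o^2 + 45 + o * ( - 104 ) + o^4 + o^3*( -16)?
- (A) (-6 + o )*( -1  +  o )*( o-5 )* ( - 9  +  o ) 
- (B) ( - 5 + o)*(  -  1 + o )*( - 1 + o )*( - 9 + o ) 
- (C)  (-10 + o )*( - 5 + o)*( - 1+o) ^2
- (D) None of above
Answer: B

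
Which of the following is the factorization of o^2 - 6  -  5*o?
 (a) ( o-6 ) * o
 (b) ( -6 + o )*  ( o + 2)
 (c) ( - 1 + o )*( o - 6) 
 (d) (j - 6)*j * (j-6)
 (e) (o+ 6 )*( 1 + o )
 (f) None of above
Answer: f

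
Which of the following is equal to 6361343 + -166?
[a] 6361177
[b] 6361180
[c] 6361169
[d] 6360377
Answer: a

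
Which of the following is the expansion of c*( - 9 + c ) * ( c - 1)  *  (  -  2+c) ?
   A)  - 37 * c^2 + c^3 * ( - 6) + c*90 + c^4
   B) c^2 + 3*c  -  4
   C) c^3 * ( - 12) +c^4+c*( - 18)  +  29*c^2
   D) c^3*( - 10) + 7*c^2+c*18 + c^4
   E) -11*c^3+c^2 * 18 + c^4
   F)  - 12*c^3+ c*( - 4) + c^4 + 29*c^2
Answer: C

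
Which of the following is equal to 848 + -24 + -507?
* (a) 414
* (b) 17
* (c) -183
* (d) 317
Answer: d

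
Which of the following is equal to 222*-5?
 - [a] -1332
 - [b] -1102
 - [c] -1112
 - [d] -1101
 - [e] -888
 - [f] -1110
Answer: f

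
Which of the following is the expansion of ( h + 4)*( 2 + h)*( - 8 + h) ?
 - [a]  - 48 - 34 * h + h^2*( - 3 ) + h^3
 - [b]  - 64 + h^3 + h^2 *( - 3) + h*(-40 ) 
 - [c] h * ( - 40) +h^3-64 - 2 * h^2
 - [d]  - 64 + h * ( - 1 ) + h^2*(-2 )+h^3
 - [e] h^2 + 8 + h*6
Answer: c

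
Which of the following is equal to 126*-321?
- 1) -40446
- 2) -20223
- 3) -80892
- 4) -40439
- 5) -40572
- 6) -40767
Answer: 1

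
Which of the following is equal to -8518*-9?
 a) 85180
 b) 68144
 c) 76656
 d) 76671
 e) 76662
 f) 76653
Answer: e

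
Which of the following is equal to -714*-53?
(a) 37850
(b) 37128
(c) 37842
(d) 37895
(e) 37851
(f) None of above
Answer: c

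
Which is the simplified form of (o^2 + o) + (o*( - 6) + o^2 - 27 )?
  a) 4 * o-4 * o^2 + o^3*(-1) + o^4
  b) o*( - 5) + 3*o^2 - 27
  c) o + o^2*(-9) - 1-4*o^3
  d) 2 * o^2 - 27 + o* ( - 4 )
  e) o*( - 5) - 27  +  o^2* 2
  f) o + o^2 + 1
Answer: e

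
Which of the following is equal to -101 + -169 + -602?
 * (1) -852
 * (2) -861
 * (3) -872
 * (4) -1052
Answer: 3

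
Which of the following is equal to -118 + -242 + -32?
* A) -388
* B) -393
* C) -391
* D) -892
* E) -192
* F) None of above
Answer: F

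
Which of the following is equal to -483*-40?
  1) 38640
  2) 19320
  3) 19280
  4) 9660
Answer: 2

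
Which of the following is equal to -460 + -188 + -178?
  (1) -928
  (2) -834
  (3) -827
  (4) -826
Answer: 4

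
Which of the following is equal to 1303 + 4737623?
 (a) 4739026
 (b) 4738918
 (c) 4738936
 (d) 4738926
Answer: d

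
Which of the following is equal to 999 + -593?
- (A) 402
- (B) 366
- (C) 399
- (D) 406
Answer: D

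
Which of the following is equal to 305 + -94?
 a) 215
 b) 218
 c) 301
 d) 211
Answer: d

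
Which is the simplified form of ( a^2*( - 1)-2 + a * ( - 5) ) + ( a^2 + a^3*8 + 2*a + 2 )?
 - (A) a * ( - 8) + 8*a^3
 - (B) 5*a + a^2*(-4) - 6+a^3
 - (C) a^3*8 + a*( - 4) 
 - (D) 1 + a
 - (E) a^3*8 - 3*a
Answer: E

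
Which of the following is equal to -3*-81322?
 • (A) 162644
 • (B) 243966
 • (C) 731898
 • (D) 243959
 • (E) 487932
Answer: B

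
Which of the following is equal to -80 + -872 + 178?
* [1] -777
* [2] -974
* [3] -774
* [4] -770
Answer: 3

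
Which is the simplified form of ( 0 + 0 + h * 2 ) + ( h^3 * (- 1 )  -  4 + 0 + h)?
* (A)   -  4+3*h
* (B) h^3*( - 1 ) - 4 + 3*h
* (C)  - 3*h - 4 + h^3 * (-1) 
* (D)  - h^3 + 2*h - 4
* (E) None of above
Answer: B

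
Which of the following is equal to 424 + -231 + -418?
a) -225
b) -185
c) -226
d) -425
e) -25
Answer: a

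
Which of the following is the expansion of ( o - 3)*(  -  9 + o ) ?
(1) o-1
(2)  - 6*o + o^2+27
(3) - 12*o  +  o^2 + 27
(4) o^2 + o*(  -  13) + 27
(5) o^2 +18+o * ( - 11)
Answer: 3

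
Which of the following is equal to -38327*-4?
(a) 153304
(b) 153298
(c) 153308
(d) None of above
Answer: c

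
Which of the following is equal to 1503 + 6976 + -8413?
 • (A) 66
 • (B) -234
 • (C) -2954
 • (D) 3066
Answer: A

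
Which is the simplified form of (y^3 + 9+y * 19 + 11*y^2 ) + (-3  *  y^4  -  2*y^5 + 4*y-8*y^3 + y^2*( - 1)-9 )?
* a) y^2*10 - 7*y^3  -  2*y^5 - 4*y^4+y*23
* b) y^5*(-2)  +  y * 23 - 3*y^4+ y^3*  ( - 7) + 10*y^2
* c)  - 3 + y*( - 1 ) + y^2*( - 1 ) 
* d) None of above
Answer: b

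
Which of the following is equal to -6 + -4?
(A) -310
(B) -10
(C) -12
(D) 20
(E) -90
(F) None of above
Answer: B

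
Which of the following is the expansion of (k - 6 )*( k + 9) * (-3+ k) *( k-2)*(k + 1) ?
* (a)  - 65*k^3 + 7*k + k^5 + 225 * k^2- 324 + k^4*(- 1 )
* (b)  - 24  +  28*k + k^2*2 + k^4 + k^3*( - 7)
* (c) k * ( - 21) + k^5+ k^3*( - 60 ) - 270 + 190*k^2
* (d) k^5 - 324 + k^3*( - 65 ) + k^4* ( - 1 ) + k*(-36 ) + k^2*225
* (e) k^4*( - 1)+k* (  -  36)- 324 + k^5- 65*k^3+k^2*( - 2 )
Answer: d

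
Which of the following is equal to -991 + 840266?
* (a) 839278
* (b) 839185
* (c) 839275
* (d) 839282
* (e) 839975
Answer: c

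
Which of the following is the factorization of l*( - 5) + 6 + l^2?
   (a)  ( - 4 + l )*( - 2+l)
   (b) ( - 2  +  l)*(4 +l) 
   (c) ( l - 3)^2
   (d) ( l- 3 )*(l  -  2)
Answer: d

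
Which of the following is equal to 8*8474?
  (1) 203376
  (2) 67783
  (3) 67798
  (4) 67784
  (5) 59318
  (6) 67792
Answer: 6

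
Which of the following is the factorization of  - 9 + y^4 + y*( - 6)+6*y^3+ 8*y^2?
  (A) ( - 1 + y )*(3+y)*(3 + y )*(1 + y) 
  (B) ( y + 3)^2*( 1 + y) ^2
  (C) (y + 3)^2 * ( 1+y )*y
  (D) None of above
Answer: A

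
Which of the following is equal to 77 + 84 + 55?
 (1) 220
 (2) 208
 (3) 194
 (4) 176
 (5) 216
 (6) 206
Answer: 5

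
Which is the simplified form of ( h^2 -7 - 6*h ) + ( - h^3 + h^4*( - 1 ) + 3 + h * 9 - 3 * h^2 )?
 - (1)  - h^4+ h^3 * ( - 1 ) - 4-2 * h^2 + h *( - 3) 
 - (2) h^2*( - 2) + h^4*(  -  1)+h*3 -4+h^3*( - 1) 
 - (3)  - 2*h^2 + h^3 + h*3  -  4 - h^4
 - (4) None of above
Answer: 2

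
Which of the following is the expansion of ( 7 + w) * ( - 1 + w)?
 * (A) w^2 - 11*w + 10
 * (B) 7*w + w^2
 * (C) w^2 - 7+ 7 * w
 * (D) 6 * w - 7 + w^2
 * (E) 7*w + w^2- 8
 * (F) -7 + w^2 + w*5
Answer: D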